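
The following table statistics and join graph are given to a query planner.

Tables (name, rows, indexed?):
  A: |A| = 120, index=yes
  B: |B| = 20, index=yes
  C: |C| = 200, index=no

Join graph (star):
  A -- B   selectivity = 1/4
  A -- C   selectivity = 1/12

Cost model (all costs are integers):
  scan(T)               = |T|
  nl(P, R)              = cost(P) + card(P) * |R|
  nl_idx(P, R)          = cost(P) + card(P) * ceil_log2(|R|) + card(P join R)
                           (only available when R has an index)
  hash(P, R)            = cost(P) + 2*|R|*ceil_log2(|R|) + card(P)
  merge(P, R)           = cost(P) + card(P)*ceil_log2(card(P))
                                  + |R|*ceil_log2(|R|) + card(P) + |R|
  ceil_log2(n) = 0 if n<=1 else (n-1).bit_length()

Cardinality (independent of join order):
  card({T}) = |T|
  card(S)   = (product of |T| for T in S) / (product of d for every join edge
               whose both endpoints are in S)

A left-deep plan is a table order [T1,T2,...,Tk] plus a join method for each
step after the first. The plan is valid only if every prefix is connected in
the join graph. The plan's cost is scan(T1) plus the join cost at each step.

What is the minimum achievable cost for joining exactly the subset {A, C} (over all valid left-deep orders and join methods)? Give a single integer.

Selinger DP over subsets of {A,C}:
  {A}: scan cost=120, card=120
  {C}: scan cost=200, card=200
  {AC}: card=2000; try (A,hash)→2080, (C,merge)→2880, (A,merge)→2960, (C,hash)→3440, (A,nl_idx)→3600, (C,nl)→24120 …(+1); best=2080 via (A,hash)

2080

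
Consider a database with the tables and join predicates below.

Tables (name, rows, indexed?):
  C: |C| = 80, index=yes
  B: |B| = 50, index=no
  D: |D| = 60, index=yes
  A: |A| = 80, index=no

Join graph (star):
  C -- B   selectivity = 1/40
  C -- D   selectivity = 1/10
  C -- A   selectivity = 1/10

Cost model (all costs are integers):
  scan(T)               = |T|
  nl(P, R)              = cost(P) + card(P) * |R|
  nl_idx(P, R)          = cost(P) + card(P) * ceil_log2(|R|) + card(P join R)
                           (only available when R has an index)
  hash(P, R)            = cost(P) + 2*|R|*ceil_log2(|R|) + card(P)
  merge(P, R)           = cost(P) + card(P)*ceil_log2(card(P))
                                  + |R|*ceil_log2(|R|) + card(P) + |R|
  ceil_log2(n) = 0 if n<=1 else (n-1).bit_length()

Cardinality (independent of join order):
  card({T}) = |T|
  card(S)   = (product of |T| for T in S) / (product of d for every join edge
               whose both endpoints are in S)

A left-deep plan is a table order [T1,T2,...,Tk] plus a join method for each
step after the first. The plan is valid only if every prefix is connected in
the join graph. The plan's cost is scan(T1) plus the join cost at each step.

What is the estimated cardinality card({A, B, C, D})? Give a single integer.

Tables in S: A(80), B(50), C(80), D(60)
Edges inside S: C-B(d=40), C-D(d=10), C-A(d=10)
numerator = 80 * 50 * 80 * 60 = 19200000
denominator = 40 * 10 * 10 = 4000
card(S) = 19200000 / 4000 = 4800

4800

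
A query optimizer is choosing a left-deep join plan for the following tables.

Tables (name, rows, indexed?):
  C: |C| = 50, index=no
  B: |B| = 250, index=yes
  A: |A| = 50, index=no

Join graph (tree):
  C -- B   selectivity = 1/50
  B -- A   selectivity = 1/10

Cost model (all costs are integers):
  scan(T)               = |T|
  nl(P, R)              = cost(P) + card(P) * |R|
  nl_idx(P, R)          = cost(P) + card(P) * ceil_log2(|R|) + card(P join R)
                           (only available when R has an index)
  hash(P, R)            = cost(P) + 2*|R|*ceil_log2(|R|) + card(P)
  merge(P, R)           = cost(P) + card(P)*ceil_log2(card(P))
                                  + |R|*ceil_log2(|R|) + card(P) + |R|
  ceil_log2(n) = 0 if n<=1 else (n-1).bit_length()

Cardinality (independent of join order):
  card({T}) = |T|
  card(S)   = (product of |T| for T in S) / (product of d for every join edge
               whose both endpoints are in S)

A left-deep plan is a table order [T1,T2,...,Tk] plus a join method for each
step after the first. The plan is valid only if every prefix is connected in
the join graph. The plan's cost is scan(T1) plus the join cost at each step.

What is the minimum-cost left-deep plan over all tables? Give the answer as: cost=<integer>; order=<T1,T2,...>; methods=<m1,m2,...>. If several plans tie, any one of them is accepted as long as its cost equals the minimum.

cost=1550; order=C,B,A; methods=nl_idx,hash

Selinger DP (subsets sized 1..n):
  {C}: scan cost=50, card=50
  {B}: scan cost=250, card=250
  {A}: scan cost=50, card=50
  {BC}: card=250; try (B,nl_idx)→700, (C,hash)→1100, (B,merge)→2650, (C,merge)→2850, (B,hash)→4100, (B,nl)→12550 …(+1); best=700 via (B,nl_idx)
  {AB}: card=1250; try (A,hash)→1100, (B,nl_idx)→1700, (B,merge)→2650, (A,merge)→2850, (B,hash)→4100, (B,nl)→12550 …(+1); best=1100 via (A,hash)
  {ABC}: card=1250; try (A,hash)→1550, (C,hash)→2950, (A,merge)→3300, (A,nl)→13200, (C,merge)→16450, (C,nl)→63600; best=1550 via (A,hash)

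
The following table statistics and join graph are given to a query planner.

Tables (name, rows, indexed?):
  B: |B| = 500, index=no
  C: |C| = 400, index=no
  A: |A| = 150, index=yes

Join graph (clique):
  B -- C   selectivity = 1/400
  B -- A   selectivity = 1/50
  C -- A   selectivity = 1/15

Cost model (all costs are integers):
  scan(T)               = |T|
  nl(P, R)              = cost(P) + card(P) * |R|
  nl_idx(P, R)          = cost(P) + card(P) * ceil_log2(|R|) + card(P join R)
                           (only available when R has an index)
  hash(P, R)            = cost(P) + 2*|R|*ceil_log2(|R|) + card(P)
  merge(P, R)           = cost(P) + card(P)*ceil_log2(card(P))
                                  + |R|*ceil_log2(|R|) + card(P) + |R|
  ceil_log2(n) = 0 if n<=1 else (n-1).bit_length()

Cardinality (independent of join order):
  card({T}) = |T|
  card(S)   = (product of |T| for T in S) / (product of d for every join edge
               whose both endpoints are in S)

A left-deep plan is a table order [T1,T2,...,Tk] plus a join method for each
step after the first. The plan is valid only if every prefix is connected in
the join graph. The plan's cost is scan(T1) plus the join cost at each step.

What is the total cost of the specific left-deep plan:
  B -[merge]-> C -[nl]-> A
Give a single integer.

84500

step 1: scan B: cost=500, card=500
step 2: join C via merge
    card(P join C) = 500*400/(400) = 500
    cost = 500 + 500*9 + 400*9 + 500 + 400 = 9500
step 3: join A via nl
    card(P join A) = 500*150/(50*15) = 100
    cost = 9500 + 500*150 = 84500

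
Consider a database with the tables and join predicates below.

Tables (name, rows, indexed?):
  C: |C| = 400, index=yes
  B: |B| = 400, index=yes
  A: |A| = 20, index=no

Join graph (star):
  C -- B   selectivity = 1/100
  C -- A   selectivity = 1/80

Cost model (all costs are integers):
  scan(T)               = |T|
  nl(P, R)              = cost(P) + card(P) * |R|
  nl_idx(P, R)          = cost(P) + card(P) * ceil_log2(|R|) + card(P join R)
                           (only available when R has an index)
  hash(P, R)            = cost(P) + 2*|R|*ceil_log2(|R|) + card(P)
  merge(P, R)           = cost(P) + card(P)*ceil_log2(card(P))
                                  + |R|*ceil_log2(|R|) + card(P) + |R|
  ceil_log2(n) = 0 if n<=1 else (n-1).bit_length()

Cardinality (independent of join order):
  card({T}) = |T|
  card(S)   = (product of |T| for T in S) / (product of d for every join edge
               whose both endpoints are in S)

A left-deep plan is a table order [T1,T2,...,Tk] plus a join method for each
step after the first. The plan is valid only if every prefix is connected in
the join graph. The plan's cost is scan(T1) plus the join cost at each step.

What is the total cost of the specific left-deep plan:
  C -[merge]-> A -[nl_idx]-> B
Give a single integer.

5820

step 1: scan C: cost=400, card=400
step 2: join A via merge
    card(P join A) = 400*20/(80) = 100
    cost = 400 + 400*9 + 20*5 + 400 + 20 = 4520
step 3: join B via nl_idx
    card(P join B) = 100*400/(100) = 400
    cost = 4520 + 100*9 + 400 = 5820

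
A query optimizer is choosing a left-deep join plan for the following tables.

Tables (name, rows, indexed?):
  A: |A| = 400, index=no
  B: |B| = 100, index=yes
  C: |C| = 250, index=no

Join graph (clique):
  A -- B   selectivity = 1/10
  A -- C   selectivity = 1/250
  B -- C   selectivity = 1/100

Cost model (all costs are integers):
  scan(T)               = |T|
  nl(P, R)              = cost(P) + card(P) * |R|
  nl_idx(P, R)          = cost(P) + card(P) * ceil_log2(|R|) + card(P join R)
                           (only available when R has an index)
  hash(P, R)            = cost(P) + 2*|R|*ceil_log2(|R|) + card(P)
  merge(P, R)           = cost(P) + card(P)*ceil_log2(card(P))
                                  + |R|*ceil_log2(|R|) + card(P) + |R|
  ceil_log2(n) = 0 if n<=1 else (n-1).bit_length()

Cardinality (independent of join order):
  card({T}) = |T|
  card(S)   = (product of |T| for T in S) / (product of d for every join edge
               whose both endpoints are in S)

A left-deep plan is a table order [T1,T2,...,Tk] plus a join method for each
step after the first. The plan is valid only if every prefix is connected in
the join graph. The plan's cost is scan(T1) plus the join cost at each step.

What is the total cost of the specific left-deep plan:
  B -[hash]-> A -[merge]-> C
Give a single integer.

step 1: scan B: cost=100, card=100
step 2: join A via hash
    card(P join A) = 100*400/(10) = 4000
    cost = 100 + 2*400*9 + 100 = 7400
step 3: join C via merge
    card(P join C) = 4000*250/(250*100) = 40
    cost = 7400 + 4000*12 + 250*8 + 4000 + 250 = 61650

61650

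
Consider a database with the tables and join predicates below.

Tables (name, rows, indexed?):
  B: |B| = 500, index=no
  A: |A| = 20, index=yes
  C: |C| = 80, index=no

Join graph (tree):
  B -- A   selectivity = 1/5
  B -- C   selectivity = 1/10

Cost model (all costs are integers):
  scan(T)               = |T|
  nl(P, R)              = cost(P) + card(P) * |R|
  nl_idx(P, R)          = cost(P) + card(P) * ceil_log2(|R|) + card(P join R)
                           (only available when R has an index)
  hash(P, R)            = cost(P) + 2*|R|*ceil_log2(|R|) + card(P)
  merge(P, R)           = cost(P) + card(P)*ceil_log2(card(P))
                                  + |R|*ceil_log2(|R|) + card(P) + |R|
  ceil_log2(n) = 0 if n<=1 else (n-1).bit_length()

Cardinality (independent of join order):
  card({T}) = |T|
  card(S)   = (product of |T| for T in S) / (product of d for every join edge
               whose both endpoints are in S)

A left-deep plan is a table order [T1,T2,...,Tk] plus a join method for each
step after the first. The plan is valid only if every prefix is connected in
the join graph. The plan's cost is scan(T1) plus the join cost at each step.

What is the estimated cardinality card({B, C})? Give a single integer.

4000

Tables in S: B(500), C(80)
Edges inside S: B-C(d=10)
numerator = 500 * 80 = 40000
denominator = 10 = 10
card(S) = 40000 / 10 = 4000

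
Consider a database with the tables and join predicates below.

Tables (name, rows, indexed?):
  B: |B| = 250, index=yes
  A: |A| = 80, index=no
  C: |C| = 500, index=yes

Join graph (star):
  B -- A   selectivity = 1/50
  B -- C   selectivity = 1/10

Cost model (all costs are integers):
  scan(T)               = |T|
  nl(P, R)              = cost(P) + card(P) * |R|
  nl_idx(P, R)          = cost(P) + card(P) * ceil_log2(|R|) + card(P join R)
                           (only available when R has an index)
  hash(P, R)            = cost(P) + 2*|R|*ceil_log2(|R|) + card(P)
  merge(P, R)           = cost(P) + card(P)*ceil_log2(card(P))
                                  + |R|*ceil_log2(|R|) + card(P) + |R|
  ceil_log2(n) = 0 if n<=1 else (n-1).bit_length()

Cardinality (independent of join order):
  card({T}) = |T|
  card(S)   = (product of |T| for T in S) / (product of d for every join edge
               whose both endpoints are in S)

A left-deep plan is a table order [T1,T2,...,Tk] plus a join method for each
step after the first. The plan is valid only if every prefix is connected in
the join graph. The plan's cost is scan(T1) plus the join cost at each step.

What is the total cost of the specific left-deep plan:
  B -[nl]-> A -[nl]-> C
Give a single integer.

220250

step 1: scan B: cost=250, card=250
step 2: join A via nl
    card(P join A) = 250*80/(50) = 400
    cost = 250 + 250*80 = 20250
step 3: join C via nl
    card(P join C) = 400*500/(10) = 20000
    cost = 20250 + 400*500 = 220250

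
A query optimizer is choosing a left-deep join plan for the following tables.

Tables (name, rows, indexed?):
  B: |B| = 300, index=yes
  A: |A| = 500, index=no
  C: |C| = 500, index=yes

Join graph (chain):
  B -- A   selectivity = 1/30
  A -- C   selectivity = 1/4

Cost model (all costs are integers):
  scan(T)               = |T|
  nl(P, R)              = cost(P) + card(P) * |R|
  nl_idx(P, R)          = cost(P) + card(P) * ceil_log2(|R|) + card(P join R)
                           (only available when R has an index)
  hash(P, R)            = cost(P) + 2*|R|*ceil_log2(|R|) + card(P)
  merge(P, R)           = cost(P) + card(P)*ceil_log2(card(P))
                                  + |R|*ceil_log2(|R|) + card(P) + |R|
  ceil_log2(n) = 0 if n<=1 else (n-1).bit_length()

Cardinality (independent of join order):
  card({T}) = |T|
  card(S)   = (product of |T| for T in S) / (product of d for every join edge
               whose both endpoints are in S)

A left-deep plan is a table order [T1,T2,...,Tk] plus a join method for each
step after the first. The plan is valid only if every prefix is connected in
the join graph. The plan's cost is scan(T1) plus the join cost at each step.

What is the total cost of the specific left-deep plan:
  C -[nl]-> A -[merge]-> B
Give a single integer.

1316000

step 1: scan C: cost=500, card=500
step 2: join A via nl
    card(P join A) = 500*500/(4) = 62500
    cost = 500 + 500*500 = 250500
step 3: join B via merge
    card(P join B) = 62500*300/(30) = 625000
    cost = 250500 + 62500*16 + 300*9 + 62500 + 300 = 1316000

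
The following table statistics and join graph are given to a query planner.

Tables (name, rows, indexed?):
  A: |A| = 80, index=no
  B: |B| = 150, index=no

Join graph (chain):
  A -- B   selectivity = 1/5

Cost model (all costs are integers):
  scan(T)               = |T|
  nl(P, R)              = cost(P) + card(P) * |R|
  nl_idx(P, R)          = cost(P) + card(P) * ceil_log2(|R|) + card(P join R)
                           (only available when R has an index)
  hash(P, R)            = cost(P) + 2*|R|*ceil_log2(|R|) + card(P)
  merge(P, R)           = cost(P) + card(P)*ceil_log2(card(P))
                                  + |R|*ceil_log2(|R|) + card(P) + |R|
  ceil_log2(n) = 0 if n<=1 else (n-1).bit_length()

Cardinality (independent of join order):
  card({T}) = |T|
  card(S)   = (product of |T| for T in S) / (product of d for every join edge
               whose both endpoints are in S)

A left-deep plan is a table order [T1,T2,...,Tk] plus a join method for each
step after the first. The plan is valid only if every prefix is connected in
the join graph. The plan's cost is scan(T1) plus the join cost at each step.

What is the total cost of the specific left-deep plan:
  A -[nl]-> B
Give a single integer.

12080

step 1: scan A: cost=80, card=80
step 2: join B via nl
    card(P join B) = 80*150/(5) = 2400
    cost = 80 + 80*150 = 12080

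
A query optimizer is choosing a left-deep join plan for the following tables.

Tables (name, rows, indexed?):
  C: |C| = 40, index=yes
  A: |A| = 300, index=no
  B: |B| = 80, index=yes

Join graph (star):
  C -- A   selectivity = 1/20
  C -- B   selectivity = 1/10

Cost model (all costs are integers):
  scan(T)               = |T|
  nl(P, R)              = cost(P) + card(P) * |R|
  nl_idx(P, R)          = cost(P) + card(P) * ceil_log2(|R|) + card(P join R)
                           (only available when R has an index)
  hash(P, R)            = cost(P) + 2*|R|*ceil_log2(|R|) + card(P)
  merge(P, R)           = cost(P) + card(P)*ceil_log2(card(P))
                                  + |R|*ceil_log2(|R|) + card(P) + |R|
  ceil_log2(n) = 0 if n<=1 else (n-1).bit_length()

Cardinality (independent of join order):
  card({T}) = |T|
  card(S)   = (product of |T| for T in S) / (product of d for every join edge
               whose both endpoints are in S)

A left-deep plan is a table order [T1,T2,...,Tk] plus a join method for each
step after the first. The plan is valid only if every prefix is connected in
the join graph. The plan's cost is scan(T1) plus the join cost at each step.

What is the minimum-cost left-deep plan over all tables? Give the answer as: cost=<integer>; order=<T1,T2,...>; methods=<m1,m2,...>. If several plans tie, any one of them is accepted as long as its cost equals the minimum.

Selinger DP (subsets sized 1..n):
  {C}: scan cost=40, card=40
  {A}: scan cost=300, card=300
  {B}: scan cost=80, card=80
  {AC}: card=600; try (C,hash)→1080, (C,nl_idx)→2700, (A,merge)→3320, (C,merge)→3580, (A,hash)→5480, (A,nl)→12040 …(+1); best=1080 via (C,hash)
  {BC}: card=320; try (C,hash)→640, (B,nl_idx)→640, (C,nl_idx)→880, (B,merge)→960, (C,merge)→1000, (B,hash)→1200 …(+2); best=640 via (C,hash)
  {ABC}: card=4800; try (B,hash)→2800, (A,hash)→6360, (A,merge)→6840, (B,merge)→8320, (B,nl_idx)→10080, (B,nl)→49080 …(+1); best=2800 via (B,hash)

cost=2800; order=A,C,B; methods=hash,hash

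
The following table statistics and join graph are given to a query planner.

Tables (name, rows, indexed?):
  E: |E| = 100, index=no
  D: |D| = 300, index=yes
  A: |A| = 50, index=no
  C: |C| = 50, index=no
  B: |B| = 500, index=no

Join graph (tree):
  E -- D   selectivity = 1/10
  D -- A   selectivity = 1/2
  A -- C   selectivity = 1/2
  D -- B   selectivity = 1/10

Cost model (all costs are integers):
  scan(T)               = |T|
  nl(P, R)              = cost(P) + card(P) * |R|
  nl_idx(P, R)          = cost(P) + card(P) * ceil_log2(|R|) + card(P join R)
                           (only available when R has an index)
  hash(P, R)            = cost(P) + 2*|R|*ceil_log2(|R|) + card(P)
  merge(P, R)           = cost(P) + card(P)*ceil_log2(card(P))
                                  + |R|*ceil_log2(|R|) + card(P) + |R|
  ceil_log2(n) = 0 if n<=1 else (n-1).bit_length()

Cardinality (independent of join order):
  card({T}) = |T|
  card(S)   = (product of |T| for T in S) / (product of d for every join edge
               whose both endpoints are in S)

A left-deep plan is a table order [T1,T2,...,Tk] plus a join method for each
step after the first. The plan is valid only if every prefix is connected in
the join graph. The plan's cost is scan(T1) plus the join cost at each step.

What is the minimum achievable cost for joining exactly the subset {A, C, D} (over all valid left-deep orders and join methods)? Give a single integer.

Selinger DP over subsets of {A,C,D}:
  {D}: scan cost=300, card=300
  {A}: scan cost=50, card=50
  {C}: scan cost=50, card=50
  {AD}: card=7500; try (A,hash)→1200, (D,merge)→3400, (A,merge)→3650, (D,hash)→5500, (D,nl_idx)→8000, (D,nl)→15050 …(+1); best=1200 via (A,hash)
  {AC}: card=1250; try (C,hash)→700, (A,hash)→700, (C,merge)→750, (A,merge)→750, (C,nl)→2550, (A,nl)→2550; best=700 via (C,hash)
  {ACD}: card=187500; try (D,hash)→7350, (C,hash)→9300, (D,merge)→18700, (C,merge)→106550, (D,nl_idx)→199450, (D,nl)→375700 …(+1); best=7350 via (D,hash)

7350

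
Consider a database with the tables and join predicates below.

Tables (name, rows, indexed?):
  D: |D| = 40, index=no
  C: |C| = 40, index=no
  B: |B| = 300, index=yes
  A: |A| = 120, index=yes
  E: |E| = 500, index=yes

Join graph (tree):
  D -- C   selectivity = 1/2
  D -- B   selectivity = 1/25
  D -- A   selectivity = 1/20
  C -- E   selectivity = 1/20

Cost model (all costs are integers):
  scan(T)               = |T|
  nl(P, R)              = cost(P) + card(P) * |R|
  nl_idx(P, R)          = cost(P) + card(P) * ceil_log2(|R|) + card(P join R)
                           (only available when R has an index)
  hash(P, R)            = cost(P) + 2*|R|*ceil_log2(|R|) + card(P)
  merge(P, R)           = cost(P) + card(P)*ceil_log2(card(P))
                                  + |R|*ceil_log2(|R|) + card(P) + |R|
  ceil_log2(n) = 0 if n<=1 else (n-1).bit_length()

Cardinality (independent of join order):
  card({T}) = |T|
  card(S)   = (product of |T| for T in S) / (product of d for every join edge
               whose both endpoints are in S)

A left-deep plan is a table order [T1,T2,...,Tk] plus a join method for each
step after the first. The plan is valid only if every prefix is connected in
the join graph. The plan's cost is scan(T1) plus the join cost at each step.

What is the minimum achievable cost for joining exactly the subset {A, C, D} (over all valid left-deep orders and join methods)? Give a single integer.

Selinger DP over subsets of {A,C,D}:
  {D}: scan cost=40, card=40
  {C}: scan cost=40, card=40
  {A}: scan cost=120, card=120
  {CD}: card=800; try (D,hash)→560, (C,hash)→560, (D,merge)→600, (C,merge)→600, (D,nl)→1640, (C,nl)→1640; best=560 via (D,hash)
  {AD}: card=240; try (A,nl_idx)→560, (D,hash)→720, (A,merge)→1280, (D,merge)→1360, (A,hash)→1760, (A,nl)→4840 …(+1); best=560 via (A,nl_idx)
  {ACD}: card=4800; try (C,hash)→1280, (C,merge)→3000, (A,hash)→3040, (C,nl)→10160, (A,merge)→10320, (A,nl_idx)→10960 …(+1); best=1280 via (C,hash)

1280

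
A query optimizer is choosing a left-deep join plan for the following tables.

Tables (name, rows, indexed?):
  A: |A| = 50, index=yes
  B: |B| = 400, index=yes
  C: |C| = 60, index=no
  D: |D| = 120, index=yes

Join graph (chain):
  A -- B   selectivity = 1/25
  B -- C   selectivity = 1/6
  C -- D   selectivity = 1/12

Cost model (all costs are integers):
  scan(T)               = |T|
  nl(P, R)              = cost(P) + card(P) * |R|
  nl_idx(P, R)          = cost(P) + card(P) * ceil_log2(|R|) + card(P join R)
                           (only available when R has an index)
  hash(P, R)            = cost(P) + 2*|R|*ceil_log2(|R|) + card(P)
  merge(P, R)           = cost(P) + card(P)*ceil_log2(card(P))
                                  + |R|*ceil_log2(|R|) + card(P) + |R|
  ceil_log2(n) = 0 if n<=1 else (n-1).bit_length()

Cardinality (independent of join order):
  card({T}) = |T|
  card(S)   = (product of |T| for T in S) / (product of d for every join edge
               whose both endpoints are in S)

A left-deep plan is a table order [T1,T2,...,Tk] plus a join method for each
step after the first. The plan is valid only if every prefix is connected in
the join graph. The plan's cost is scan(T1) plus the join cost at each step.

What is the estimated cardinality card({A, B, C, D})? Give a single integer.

Tables in S: A(50), B(400), C(60), D(120)
Edges inside S: A-B(d=25), B-C(d=6), C-D(d=12)
numerator = 50 * 400 * 60 * 120 = 144000000
denominator = 25 * 6 * 12 = 1800
card(S) = 144000000 / 1800 = 80000

80000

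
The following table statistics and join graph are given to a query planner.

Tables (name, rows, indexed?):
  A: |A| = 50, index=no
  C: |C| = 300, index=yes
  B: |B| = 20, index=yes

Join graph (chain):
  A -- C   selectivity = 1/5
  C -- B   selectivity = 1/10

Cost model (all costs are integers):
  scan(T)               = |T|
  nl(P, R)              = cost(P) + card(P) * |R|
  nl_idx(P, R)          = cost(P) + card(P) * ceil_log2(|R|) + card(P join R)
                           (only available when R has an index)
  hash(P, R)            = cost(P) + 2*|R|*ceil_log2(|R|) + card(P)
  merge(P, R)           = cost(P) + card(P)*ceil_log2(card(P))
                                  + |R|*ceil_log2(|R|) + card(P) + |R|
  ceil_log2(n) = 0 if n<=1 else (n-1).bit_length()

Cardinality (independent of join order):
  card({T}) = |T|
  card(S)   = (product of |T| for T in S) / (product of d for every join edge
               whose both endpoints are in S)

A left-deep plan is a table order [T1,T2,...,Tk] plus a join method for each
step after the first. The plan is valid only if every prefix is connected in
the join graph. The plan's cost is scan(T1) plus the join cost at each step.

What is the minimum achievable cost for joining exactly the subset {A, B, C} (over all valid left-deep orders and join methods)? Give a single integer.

2000

Selinger DP over subsets of {A,B,C}:
  {A}: scan cost=50, card=50
  {C}: scan cost=300, card=300
  {B}: scan cost=20, card=20
  {AC}: card=3000; try (A,hash)→1200, (C,merge)→3400, (C,nl_idx)→3500, (A,merge)→3650, (C,hash)→5500, (C,nl)→15050 …(+1); best=1200 via (A,hash)
  {BC}: card=600; try (C,nl_idx)→800, (B,hash)→800, (B,nl_idx)→2400, (C,merge)→3140, (B,merge)→3420, (C,hash)→5440 …(+2); best=800 via (C,nl_idx)
  {ABC}: card=6000; try (A,hash)→2000, (B,hash)→4400, (A,merge)→7750, (B,nl_idx)→22200, (A,nl)→30800, (B,merge)→40320 …(+1); best=2000 via (A,hash)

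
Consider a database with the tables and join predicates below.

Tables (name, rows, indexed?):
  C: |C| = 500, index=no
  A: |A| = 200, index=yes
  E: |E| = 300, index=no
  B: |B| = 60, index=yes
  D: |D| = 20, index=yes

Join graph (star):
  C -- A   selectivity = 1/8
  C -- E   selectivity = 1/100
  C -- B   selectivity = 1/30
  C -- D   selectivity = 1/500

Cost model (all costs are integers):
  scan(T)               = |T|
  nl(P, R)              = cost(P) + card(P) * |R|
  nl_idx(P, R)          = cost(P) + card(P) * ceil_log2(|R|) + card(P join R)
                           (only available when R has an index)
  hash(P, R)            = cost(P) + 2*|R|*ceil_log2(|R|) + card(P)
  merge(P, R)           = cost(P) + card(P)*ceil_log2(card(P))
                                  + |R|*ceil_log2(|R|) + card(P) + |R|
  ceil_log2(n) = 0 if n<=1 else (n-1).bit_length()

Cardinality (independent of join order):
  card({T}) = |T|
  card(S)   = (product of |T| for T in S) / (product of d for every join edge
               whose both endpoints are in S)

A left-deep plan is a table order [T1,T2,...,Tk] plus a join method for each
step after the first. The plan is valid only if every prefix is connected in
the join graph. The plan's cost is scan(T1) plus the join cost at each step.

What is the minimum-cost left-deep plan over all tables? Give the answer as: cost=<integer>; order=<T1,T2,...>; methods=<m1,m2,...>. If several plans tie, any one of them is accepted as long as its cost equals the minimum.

Selinger DP (subsets sized 1..n):
  {C}: scan cost=500, card=500
  {A}: scan cost=200, card=200
  {E}: scan cost=300, card=300
  {B}: scan cost=60, card=60
  {D}: scan cost=20, card=20
  {AC}: card=12500; try (A,hash)→4200, (C,merge)→7000, (A,merge)→7300, (C,hash)→9400, (A,nl_idx)→17000, (C,nl)→100200 …(+1); best=4200 via (A,hash)
  {CE}: card=1500; try (E,hash)→6400, (C,merge)→8300, (E,merge)→8500, (C,hash)→9600, (C,nl)→150300, (E,nl)→150500; best=6400 via (E,hash)
  {BC}: card=1000; try (B,hash)→1720, (B,nl_idx)→4500, (C,merge)→5480, (B,merge)→5920, (C,hash)→9120, (C,nl)→30060 …(+1); best=1720 via (B,hash)
  {CD}: card=20; try (D,hash)→1200, (D,nl_idx)→3020, (C,merge)→5140, (D,merge)→5620, (C,hash)→9040, (C,nl)→10020 …(+1); best=1200 via (D,hash)
  {ACE}: card=37500; try (A,hash)→11100, (E,hash)→22100, (A,merge)→26200, (A,nl_idx)→55900, (E,merge)→194700, (A,nl)→306400 …(+1); best=11100 via (A,hash)
  {ABC}: card=25000; try (A,hash)→5920, (A,merge)→14520, (B,hash)→17420, (A,nl_idx)→34720, (B,nl_idx)→104200, (B,merge)→192120 …(+2); best=5920 via (A,hash)
  {ACD}: card=500; try (A,nl_idx)→1860, (A,merge)→3120, (A,hash)→4420, (A,nl)→5200, (D,hash)→16900, (D,nl_idx)→67200 …(+2); best=1860 via (A,nl_idx)
  {BCE}: card=3000; try (E,hash)→8120, (B,hash)→8620, (E,merge)→15720, (B,nl_idx)→18400, (B,merge)→24820, (B,nl)→96400 …(+1); best=8120 via (E,hash)
  {CDE}: card=60; try (E,merge)→4320, (E,hash)→6620, (E,nl)→7200, (D,hash)→8100, (D,nl_idx)→13960, (D,merge)→24520 …(+1); best=4320 via (E,merge)
  {BCD}: card=40; try (B,nl_idx)→1360, (B,merge)→1740, (B,hash)→1940, (B,nl)→2400, (D,hash)→2920, (D,nl_idx)→6760 …(+2); best=1360 via (B,nl_idx)
  {ABCE}: card=75000; try (A,hash)→14320, (E,hash)→36320, (A,merge)→48920, (B,hash)→49320, (A,nl_idx)→107120, (B,nl_idx)→311100 …(+5); best=14320 via (A,hash)
  {ACDE}: card=1500; try (A,nl_idx)→6300, (A,merge)→6540, (A,hash)→7580, (E,hash)→7760, (E,merge)→9860, (A,nl)→16320 …(+5); best=6300 via (A,nl_idx)
  {ABCD}: card=1000; try (A,nl_idx)→2680, (B,hash)→3080, (A,merge)→3440, (A,hash)→4600, (B,nl_idx)→5860, (B,merge)→7280 …(+6); best=2680 via (A,nl_idx)
  {BCDE}: card=120; try (E,merge)→4640, (B,nl_idx)→4800, (B,hash)→5100, (B,merge)→5160, (E,hash)→6800, (B,nl)→7920 …(+5); best=4640 via (E,merge)
  {ABCDE}: card=3000; try (A,merge)→7400, (A,hash)→7960, (B,hash)→8520, (A,nl_idx)→8600, (E,hash)→9080, (E,merge)→16680 …(+9); best=7400 via (A,merge)

cost=7400; order=C,D,B,E,A; methods=hash,nl_idx,merge,merge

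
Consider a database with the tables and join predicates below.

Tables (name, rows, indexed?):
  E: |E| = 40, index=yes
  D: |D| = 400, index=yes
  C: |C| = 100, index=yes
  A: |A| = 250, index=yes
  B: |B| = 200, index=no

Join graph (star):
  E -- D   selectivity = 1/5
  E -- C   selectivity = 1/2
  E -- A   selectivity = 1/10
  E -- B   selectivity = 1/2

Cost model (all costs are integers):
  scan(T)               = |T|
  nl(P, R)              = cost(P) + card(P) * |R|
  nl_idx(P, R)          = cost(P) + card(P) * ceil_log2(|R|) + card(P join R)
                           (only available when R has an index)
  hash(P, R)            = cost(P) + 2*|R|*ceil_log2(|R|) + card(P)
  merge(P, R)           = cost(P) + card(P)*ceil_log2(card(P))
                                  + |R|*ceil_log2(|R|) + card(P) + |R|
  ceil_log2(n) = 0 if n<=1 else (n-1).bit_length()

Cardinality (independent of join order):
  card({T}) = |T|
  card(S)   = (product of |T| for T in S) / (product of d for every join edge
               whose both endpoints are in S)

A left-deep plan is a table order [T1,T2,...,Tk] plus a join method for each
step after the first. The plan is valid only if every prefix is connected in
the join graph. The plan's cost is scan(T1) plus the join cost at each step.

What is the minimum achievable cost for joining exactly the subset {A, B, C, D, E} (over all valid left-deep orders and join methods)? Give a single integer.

Selinger DP over subsets of {A,B,C,D,E}:
  {E}: scan cost=40, card=40
  {D}: scan cost=400, card=400
  {C}: scan cost=100, card=100
  {A}: scan cost=250, card=250
  {B}: scan cost=200, card=200
  {DE}: card=3200; try (E,hash)→1280, (D,nl_idx)→3600, (D,merge)→4320, (E,merge)→4680, (E,nl_idx)→6000, (D,hash)→7280 …(+2); best=1280 via (E,hash)
  {CE}: card=2000; try (E,hash)→680, (C,merge)→1120, (E,merge)→1180, (C,hash)→1480, (C,nl_idx)→2320, (E,nl_idx)→2700 …(+2); best=680 via (E,hash)
  {AE}: card=1000; try (E,hash)→980, (A,nl_idx)→1360, (A,merge)→2570, (E,nl_idx)→2750, (E,merge)→2780, (A,hash)→4080 …(+2); best=980 via (E,hash)
  {BE}: card=4000; try (E,hash)→880, (B,merge)→2120, (E,merge)→2280, (B,hash)→3280, (E,nl_idx)→5400, (B,nl)→8040 …(+1); best=880 via (E,hash)
  {CDE}: card=160000; try (C,hash)→5880, (D,hash)→9880, (D,merge)→28680, (C,merge)→43680, (D,nl_idx)→178680, (C,nl_idx)→183680 …(+2); best=5880 via (C,hash)
  {ADE}: card=80000; try (A,hash)→8480, (D,hash)→9180, (D,merge)→15980, (A,merge)→45130, (D,nl_idx)→89980, (A,nl_idx)→106880 …(+2); best=8480 via (A,hash)
  {BDE}: card=320000; try (B,hash)→7680, (D,hash)→12080, (B,merge)→44680, (D,merge)→56880, (D,nl_idx)→356880, (B,nl)→641280 …(+1); best=7680 via (B,hash)
  {ACE}: card=50000; try (C,hash)→3380, (A,hash)→6680, (C,merge)→12780, (A,merge)→26930, (C,nl_idx)→57980, (A,nl_idx)→66680 …(+2); best=3380 via (C,hash)
  {BCE}: card=200000; try (B,hash)→5880, (C,hash)→6280, (B,merge)→26480, (C,merge)→53680, (C,nl_idx)→228880, (B,nl)→400680 …(+1); best=5880 via (B,hash)
  {ABE}: card=100000; try (B,hash)→5180, (A,hash)→8880, (B,merge)→13780, (A,merge)→55130, (A,nl_idx)→132880, (B,nl)→200980 …(+1); best=5180 via (B,hash)
  {ACDE}: card=4000000; try (D,hash)→60580, (C,hash)→89880, (A,hash)→169880, (D,merge)→857380, (C,merge)→1449280, (A,merge)→3048130 …(+6); best=60580 via (D,hash)
  {BCDE}: card=16000000; try (B,hash)→169080, (D,hash)→213080, (C,hash)→329080, (B,merge)→3047680, (D,merge)→3809880, (C,merge)→6408480 …(+5); best=169080 via (B,hash)
  {ABDE}: card=8000000; try (B,hash)→91680, (D,hash)→112380, (A,hash)→331680, (B,merge)→1450280, (D,merge)→1809180, (A,merge)→6409930 …(+5); best=91680 via (B,hash)
  {ABCE}: card=5000000; try (B,hash)→56580, (C,hash)→106580, (A,hash)→209880, (B,merge)→855180, (C,merge)→1805980, (A,merge)→3808130 …(+5); best=56580 via (B,hash)
  {ABCDE}: card=400000000; try (B,hash)→4063780, (D,hash)→5063780, (C,hash)→8093080, (A,hash)→16173080, (B,merge)→92062380, (D,merge)→120060580 …(+9); best=4063780 via (B,hash)

4063780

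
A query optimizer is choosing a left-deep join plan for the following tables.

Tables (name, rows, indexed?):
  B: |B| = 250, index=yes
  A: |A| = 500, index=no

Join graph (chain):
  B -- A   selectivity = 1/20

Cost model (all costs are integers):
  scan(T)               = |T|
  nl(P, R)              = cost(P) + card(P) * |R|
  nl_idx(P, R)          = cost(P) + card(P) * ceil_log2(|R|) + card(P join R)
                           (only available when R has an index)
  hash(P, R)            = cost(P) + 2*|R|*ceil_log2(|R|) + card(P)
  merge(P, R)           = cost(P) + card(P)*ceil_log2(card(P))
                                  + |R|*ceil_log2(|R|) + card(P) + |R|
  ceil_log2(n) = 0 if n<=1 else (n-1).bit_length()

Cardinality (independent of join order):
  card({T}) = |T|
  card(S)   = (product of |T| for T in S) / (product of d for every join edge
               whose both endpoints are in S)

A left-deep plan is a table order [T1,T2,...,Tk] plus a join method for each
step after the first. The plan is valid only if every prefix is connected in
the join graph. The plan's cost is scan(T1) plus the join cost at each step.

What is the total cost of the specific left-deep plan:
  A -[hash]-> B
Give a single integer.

5000

step 1: scan A: cost=500, card=500
step 2: join B via hash
    card(P join B) = 500*250/(20) = 6250
    cost = 500 + 2*250*8 + 500 = 5000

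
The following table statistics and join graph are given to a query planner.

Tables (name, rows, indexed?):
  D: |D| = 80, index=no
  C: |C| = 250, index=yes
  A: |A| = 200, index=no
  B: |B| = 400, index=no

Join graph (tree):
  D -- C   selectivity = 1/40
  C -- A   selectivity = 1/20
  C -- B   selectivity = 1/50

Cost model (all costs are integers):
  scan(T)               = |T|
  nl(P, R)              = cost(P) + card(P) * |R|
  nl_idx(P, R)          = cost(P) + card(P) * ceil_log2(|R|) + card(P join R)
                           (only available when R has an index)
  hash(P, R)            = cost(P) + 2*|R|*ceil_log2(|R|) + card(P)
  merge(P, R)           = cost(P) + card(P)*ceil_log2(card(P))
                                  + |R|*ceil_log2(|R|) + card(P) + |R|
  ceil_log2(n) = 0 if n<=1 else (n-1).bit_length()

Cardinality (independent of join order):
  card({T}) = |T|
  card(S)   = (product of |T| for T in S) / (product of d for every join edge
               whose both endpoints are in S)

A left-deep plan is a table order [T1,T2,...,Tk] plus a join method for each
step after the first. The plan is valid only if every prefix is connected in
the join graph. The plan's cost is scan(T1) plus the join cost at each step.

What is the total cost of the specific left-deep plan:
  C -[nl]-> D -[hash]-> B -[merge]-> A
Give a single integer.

step 1: scan C: cost=250, card=250
step 2: join D via nl
    card(P join D) = 250*80/(40) = 500
    cost = 250 + 250*80 = 20250
step 3: join B via hash
    card(P join B) = 500*400/(50) = 4000
    cost = 20250 + 2*400*9 + 500 = 27950
step 4: join A via merge
    card(P join A) = 4000*200/(20) = 40000
    cost = 27950 + 4000*12 + 200*8 + 4000 + 200 = 81750

81750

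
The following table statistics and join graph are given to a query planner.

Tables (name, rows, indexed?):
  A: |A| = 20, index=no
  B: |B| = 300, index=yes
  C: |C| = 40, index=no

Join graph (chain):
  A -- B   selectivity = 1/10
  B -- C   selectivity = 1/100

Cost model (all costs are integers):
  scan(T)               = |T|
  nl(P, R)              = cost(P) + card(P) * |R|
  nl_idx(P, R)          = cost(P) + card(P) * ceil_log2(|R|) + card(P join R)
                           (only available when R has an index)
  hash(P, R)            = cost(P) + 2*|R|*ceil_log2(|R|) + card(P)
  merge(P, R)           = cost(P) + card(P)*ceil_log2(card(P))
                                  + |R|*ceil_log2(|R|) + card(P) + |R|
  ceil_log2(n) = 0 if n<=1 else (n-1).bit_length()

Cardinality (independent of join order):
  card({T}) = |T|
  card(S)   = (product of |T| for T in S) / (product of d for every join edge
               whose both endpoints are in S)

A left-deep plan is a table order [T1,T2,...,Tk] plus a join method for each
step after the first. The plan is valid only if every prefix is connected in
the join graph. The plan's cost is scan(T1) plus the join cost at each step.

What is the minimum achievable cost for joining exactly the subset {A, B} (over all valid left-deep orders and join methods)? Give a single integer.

Selinger DP over subsets of {A,B}:
  {A}: scan cost=20, card=20
  {B}: scan cost=300, card=300
  {AB}: card=600; try (B,nl_idx)→800, (A,hash)→800, (B,merge)→3140, (A,merge)→3420, (B,hash)→5440, (B,nl)→6020 …(+1); best=800 via (B,nl_idx)

800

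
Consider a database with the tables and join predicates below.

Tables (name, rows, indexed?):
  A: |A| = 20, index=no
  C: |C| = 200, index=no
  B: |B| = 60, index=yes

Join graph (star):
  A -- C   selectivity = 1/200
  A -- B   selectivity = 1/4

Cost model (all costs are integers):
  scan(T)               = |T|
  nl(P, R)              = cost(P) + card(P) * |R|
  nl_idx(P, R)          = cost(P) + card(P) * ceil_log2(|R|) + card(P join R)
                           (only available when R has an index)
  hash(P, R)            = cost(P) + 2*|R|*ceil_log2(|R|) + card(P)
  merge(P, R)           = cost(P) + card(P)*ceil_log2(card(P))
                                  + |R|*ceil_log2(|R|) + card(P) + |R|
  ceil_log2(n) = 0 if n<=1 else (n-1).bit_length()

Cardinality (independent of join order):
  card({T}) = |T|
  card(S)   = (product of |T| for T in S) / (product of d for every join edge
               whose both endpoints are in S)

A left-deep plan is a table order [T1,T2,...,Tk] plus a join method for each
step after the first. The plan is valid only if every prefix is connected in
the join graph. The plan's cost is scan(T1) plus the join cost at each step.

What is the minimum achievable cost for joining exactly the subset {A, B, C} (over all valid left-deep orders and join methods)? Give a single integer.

1020

Selinger DP over subsets of {A,B,C}:
  {A}: scan cost=20, card=20
  {C}: scan cost=200, card=200
  {B}: scan cost=60, card=60
  {AC}: card=20; try (A,hash)→600, (C,merge)→1940, (A,merge)→2120, (C,hash)→3240, (C,nl)→4020, (A,nl)→4200; best=600 via (A,hash)
  {AB}: card=300; try (A,hash)→320, (B,nl_idx)→440, (B,merge)→560, (A,merge)→600, (B,hash)→760, (B,nl)→1220 …(+1); best=320 via (A,hash)
  {ABC}: card=300; try (B,nl_idx)→1020, (B,merge)→1140, (B,hash)→1340, (B,nl)→1800, (C,hash)→3820, (C,merge)→5120 …(+1); best=1020 via (B,nl_idx)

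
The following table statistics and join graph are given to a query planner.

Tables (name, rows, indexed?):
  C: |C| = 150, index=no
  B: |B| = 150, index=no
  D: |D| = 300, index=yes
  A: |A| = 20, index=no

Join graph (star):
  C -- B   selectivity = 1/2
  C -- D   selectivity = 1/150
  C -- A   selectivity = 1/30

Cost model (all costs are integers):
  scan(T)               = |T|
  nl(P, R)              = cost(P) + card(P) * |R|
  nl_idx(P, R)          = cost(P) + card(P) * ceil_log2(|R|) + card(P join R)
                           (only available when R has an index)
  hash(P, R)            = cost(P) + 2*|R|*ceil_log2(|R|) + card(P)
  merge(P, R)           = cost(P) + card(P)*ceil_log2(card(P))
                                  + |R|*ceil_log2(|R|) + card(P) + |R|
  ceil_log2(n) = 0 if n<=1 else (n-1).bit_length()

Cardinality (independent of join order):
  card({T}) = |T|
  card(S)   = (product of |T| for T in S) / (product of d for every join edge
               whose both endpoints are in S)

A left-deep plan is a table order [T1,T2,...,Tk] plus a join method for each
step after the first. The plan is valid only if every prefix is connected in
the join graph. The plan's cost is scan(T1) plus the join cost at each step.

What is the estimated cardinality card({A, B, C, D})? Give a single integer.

15000

Tables in S: A(20), B(150), C(150), D(300)
Edges inside S: C-B(d=2), C-D(d=150), C-A(d=30)
numerator = 20 * 150 * 150 * 300 = 135000000
denominator = 2 * 150 * 30 = 9000
card(S) = 135000000 / 9000 = 15000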